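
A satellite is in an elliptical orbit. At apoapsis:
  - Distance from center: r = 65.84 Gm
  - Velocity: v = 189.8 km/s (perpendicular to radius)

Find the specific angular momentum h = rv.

Convert to SI: r = 65.84 Gm = 6.584e+10 m; v = 189.8 km/s = 189800 m/s.
With v perpendicular to r, h = r · v.
h = 6.584e+10 · 189800 m²/s ≈ 1.25e+16 m²/s.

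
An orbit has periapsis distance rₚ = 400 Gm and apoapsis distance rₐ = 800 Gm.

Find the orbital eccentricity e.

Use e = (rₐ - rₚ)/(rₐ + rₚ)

Convert to SI: rₚ = 400 Gm = 4e+11 m; rₐ = 800 Gm = 8e+11 m.
e = (rₐ − rₚ) / (rₐ + rₚ).
e = (8e+11 − 4e+11) / (8e+11 + 4e+11) = 4e+11 / 1.2e+12 ≈ 0.3333.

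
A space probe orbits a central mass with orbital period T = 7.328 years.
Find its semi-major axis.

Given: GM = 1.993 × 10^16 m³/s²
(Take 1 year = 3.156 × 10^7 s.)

Convert to SI: T = 7.328 years = 2.31272e+08 s.
Invert Kepler's third law: a = (GM · T² / (4π²))^(1/3).
Substituting T = 2.31272e+08 s and GM = 1.993e+16 m³/s²:
a = (1.993e+16 · (2.31272e+08)² / (4π²))^(1/3) m
a ≈ 3e+10 m = 30 Gm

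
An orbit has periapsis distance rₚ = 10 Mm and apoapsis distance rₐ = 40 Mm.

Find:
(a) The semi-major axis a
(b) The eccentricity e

Convert to SI: rₚ = 10 Mm = 1e+07 m; rₐ = 40 Mm = 4e+07 m.
(a) a = (rₚ + rₐ) / 2 = (1e+07 + 4e+07) / 2 ≈ 2.5e+07 m = 25 Mm.
(b) e = (rₐ − rₚ) / (rₐ + rₚ) = (4e+07 − 1e+07) / (4e+07 + 1e+07) ≈ 0.6.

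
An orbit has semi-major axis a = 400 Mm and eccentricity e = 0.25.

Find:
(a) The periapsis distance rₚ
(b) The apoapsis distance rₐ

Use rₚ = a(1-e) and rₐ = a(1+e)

Convert to SI: a = 400 Mm = 4e+08 m.
(a) rₚ = a(1 − e) = 4e+08 · (1 − 0.25) = 4e+08 · 0.75 ≈ 3e+08 m = 300 Mm.
(b) rₐ = a(1 + e) = 4e+08 · (1 + 0.25) = 4e+08 · 1.25 ≈ 5e+08 m = 500 Mm.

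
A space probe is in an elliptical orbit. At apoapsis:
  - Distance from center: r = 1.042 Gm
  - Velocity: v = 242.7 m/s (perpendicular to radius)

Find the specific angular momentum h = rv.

Convert to SI: r = 1.042 Gm = 1.042e+09 m.
With v perpendicular to r, h = r · v.
h = 1.042e+09 · 242.7 m²/s ≈ 2.529e+11 m²/s.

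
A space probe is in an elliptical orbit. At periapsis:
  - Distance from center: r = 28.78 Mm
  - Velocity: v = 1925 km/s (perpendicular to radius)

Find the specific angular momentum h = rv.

Convert to SI: r = 28.78 Mm = 2.878e+07 m; v = 1925 km/s = 1.925e+06 m/s.
With v perpendicular to r, h = r · v.
h = 2.878e+07 · 1.925e+06 m²/s ≈ 5.54e+13 m²/s.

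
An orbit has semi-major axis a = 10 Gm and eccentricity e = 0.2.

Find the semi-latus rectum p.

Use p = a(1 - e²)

Convert to SI: a = 10 Gm = 1e+10 m.
p = a (1 − e²).
p = 1e+10 · (1 − (0.2)²) = 1e+10 · 0.96 ≈ 9.6e+09 m = 9.6 Gm.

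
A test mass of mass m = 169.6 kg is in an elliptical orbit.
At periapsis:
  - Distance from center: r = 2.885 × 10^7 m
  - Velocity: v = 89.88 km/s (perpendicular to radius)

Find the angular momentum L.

Convert to SI: v = 89.88 km/s = 89880 m/s.
Since v is perpendicular to r, L = m · v · r.
L = 169.6 · 89880 · 2.885e+07 kg·m²/s ≈ 4.398e+14 kg·m²/s.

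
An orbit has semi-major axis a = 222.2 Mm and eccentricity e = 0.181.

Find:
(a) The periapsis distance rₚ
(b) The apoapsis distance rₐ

Convert to SI: a = 222.2 Mm = 2.222e+08 m.
(a) rₚ = a(1 − e) = 2.222e+08 · (1 − 0.181) = 2.222e+08 · 0.819 ≈ 1.82e+08 m = 182 Mm.
(b) rₐ = a(1 + e) = 2.222e+08 · (1 + 0.181) = 2.222e+08 · 1.181 ≈ 2.624e+08 m = 262.4 Mm.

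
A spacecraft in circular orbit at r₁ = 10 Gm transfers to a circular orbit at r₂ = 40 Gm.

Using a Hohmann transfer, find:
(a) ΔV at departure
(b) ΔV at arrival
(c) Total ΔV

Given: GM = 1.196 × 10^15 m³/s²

Convert to SI: r₁ = 10 Gm = 1e+10 m; r₂ = 40 Gm = 4e+10 m.
Transfer semi-major axis: a_t = (r₁ + r₂)/2 = (1e+10 + 4e+10)/2 = 2.5e+10 m.
Circular speeds: v₁ = √(GM/r₁) = 345.832 m/s, v₂ = √(GM/r₂) = 172.916 m/s.
Transfer speeds (vis-viva v² = GM(2/r − 1/a_t)): v₁ᵗ = 437.447 m/s, v₂ᵗ = 109.362 m/s.
(a) ΔV₁ = |v₁ᵗ − v₁| ≈ 91.61 m/s = 91.61 m/s.
(b) ΔV₂ = |v₂ − v₂ᵗ| ≈ 63.55 m/s = 63.55 m/s.
(c) ΔV_total = ΔV₁ + ΔV₂ ≈ 155.2 m/s = 155.2 m/s.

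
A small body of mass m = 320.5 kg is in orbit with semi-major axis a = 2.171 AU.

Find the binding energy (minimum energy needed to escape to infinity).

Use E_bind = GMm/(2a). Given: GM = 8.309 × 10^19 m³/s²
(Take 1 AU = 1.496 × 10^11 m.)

Convert to SI: a = 2.171 AU = 3.24782e+11 m.
Total orbital energy is E = −GMm/(2a); binding energy is E_bind = −E = GMm/(2a).
E_bind = 8.309e+19 · 320.5 / (2 · 3.24782e+11) J ≈ 4.1e+10 J = 41 GJ.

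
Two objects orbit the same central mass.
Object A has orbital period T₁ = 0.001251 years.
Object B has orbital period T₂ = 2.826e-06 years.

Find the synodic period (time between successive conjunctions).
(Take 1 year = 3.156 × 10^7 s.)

Convert to SI: T₁ = 0.001251 years = 39481.6 s; T₂ = 2.826e-06 years = 89.1886 s.
T_syn = |T₁ · T₂ / (T₁ − T₂)|.
T_syn = |39481.6 · 89.1886 / (39481.6 − 89.1886)| s ≈ 89.39 s = 2.832e-06 years.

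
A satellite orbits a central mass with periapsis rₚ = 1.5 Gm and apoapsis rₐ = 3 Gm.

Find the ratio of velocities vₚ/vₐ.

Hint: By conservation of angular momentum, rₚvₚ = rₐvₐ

Convert to SI: rₚ = 1.5 Gm = 1.5e+09 m; rₐ = 3 Gm = 3e+09 m.
Conservation of angular momentum gives rₚvₚ = rₐvₐ, so vₚ/vₐ = rₐ/rₚ.
vₚ/vₐ = 3e+09 / 1.5e+09 ≈ 2.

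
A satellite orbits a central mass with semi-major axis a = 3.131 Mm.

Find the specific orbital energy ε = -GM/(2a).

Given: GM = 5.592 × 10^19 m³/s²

Convert to SI: a = 3.131 Mm = 3.131e+06 m.
ε = −GM / (2a).
ε = −5.592e+19 / (2 · 3.131e+06) J/kg ≈ -8.93e+12 J/kg = -8930 GJ/kg.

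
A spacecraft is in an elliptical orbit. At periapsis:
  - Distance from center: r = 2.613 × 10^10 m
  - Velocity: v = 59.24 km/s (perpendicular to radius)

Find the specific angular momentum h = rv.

Convert to SI: v = 59.24 km/s = 59240 m/s.
With v perpendicular to r, h = r · v.
h = 2.613e+10 · 59240 m²/s ≈ 1.548e+15 m²/s.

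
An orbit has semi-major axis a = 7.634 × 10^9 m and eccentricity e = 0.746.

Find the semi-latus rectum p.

p = a (1 − e²).
p = 7.634e+09 · (1 − (0.746)²) = 7.634e+09 · 0.443484 ≈ 3.386e+09 m = 3.386 × 10^9 m.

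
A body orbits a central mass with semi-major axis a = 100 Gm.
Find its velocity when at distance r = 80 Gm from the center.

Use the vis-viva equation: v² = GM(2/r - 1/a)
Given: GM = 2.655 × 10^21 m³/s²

Convert to SI: a = 100 Gm = 1e+11 m; r = 80 Gm = 8e+10 m.
Vis-viva: v = √(GM · (2/r − 1/a)).
2/r − 1/a = 2/8e+10 − 1/1e+11 = 1.5e-11 m⁻¹.
v = √(2.655e+21 · 1.5e-11) m/s ≈ 1.996e+05 m/s = 199.6 km/s.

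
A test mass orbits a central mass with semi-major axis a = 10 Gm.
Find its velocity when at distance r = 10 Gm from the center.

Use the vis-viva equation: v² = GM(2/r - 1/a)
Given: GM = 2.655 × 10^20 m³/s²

Convert to SI: a = 10 Gm = 1e+10 m; r = 10 Gm = 1e+10 m.
Vis-viva: v = √(GM · (2/r − 1/a)).
2/r − 1/a = 2/1e+10 − 1/1e+10 = 1e-10 m⁻¹.
v = √(2.655e+20 · 1e-10) m/s ≈ 1.629e+05 m/s = 162.9 km/s.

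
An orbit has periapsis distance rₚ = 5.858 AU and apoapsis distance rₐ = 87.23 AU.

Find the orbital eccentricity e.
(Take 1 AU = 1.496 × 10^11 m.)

Convert to SI: rₚ = 5.858 AU = 8.76357e+11 m; rₐ = 87.23 AU = 1.30496e+13 m.
e = (rₐ − rₚ) / (rₐ + rₚ).
e = (1.30496e+13 − 8.76357e+11) / (1.30496e+13 + 8.76357e+11) = 1.21733e+13 / 1.3926e+13 ≈ 0.8741.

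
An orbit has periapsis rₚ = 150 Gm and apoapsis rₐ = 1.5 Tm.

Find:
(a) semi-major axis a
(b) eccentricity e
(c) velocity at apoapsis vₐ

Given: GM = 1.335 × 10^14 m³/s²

Convert to SI: rₚ = 150 Gm = 1.5e+11 m; rₐ = 1.5 Tm = 1.5e+12 m.
(a) a = (rₚ + rₐ)/2 = (1.5e+11 + 1.5e+12)/2 ≈ 8.25e+11 m
(b) e = (rₐ − rₚ)/(rₐ + rₚ) = (1.5e+12 − 1.5e+11)/(1.5e+12 + 1.5e+11) ≈ 0.8182
(c) With a = (rₚ + rₐ)/2 = 8.25e+11 m, vₐ = √(GM (2/rₐ − 1/a)) = √(1.335e+14 · (2/1.5e+12 − 1/8.25e+11)) m/s ≈ 4.023 m/s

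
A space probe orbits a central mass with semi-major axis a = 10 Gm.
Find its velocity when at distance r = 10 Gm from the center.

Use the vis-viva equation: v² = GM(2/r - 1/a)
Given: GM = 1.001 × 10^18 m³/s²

Convert to SI: a = 10 Gm = 1e+10 m; r = 10 Gm = 1e+10 m.
Vis-viva: v = √(GM · (2/r − 1/a)).
2/r − 1/a = 2/1e+10 − 1/1e+10 = 1e-10 m⁻¹.
v = √(1.001e+18 · 1e-10) m/s ≈ 1e+04 m/s = 10 km/s.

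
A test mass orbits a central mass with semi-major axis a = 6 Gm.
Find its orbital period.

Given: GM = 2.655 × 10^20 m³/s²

Convert to SI: a = 6 Gm = 6e+09 m.
Kepler's third law: T = 2π √(a³ / GM).
Substituting a = 6e+09 m and GM = 2.655e+20 m³/s²:
T = 2π √((6e+09)³ / 2.655e+20) s
T ≈ 1.792e+05 s = 2.074 days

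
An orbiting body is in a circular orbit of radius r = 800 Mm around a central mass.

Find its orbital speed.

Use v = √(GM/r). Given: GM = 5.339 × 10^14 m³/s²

Convert to SI: r = 800 Mm = 8e+08 m.
For a circular orbit, gravity supplies the centripetal force, so v = √(GM / r).
v = √(5.339e+14 / 8e+08) m/s ≈ 816.9 m/s = 816.9 m/s.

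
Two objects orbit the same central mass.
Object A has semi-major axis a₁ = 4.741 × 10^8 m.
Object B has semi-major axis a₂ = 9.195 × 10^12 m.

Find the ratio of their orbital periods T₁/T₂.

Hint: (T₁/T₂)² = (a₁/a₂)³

From Kepler's third law, (T₁/T₂)² = (a₁/a₂)³, so T₁/T₂ = (a₁/a₂)^(3/2).
a₁/a₂ = 4.741e+08 / 9.195e+12 = 5.15606e-05.
T₁/T₂ = (5.15606e-05)^(3/2) ≈ 3.702e-07.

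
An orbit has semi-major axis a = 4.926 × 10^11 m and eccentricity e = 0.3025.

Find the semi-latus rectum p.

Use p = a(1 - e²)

p = a (1 − e²).
p = 4.926e+11 · (1 − (0.3025)²) = 4.926e+11 · 0.908494 ≈ 4.475e+11 m = 4.475 × 10^11 m.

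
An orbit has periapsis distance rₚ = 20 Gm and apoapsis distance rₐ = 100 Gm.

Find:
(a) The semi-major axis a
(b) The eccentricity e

Convert to SI: rₚ = 20 Gm = 2e+10 m; rₐ = 100 Gm = 1e+11 m.
(a) a = (rₚ + rₐ) / 2 = (2e+10 + 1e+11) / 2 ≈ 6e+10 m = 60 Gm.
(b) e = (rₐ − rₚ) / (rₐ + rₚ) = (1e+11 − 2e+10) / (1e+11 + 2e+10) ≈ 0.6667.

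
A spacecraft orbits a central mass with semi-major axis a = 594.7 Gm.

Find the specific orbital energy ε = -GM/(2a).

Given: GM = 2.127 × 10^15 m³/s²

Convert to SI: a = 594.7 Gm = 5.947e+11 m.
ε = −GM / (2a).
ε = −2.127e+15 / (2 · 5.947e+11) J/kg ≈ -1788 J/kg = -1.788 kJ/kg.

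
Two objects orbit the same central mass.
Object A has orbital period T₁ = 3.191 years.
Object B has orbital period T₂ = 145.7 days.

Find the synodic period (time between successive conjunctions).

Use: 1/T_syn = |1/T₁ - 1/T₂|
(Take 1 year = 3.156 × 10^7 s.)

Convert to SI: T₁ = 3.191 years = 1.00708e+08 s; T₂ = 145.7 days = 1.25885e+07 s.
T_syn = |T₁ · T₂ / (T₁ − T₂)|.
T_syn = |1.00708e+08 · 1.25885e+07 / (1.00708e+08 − 1.25885e+07)| s ≈ 1.439e+07 s = 166.5 days.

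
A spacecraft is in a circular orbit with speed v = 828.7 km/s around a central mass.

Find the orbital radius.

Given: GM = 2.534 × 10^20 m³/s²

Convert to SI: v = 828.7 km/s = 828700 m/s.
For a circular orbit, v² = GM / r, so r = GM / v².
r = 2.534e+20 / (828700)² m ≈ 3.69e+08 m = 369 Mm.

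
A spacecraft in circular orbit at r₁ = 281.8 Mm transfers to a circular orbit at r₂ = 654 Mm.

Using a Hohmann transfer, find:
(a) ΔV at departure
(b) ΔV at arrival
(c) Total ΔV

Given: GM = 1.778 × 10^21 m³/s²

Convert to SI: r₁ = 281.8 Mm = 2.818e+08 m; r₂ = 654 Mm = 6.54e+08 m.
Transfer semi-major axis: a_t = (r₁ + r₂)/2 = (2.818e+08 + 6.54e+08)/2 = 4.679e+08 m.
Circular speeds: v₁ = √(GM/r₁) = 2.51186e+06 m/s, v₂ = √(GM/r₂) = 1.64883e+06 m/s.
Transfer speeds (vis-viva v² = GM(2/r − 1/a_t)): v₁ᵗ = 2.96967e+06 m/s, v₂ᵗ = 1.27959e+06 m/s.
(a) ΔV₁ = |v₁ᵗ − v₁| ≈ 4.578e+05 m/s = 457.8 km/s.
(b) ΔV₂ = |v₂ − v₂ᵗ| ≈ 3.692e+05 m/s = 369.2 km/s.
(c) ΔV_total = ΔV₁ + ΔV₂ ≈ 8.271e+05 m/s = 827.1 km/s.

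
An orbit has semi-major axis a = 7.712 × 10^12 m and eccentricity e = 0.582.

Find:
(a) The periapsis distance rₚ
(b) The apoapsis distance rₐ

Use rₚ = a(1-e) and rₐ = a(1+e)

(a) rₚ = a(1 − e) = 7.712e+12 · (1 − 0.582) = 7.712e+12 · 0.418 ≈ 3.224e+12 m = 3.224 × 10^12 m.
(b) rₐ = a(1 + e) = 7.712e+12 · (1 + 0.582) = 7.712e+12 · 1.582 ≈ 1.22e+13 m = 1.22 × 10^13 m.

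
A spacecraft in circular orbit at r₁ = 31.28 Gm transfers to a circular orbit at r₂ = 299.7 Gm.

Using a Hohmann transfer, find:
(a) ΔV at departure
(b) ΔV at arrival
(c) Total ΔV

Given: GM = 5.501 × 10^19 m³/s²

Convert to SI: r₁ = 31.28 Gm = 3.128e+10 m; r₂ = 299.7 Gm = 2.997e+11 m.
Transfer semi-major axis: a_t = (r₁ + r₂)/2 = (3.128e+10 + 2.997e+11)/2 = 1.6549e+11 m.
Circular speeds: v₁ = √(GM/r₁) = 41936 m/s, v₂ = √(GM/r₂) = 13548.1 m/s.
Transfer speeds (vis-viva v² = GM(2/r − 1/a_t)): v₁ᵗ = 56434.5 m/s, v₂ᵗ = 5890.13 m/s.
(a) ΔV₁ = |v₁ᵗ − v₁| ≈ 1.45e+04 m/s = 14.5 km/s.
(b) ΔV₂ = |v₂ − v₂ᵗ| ≈ 7658 m/s = 7.658 km/s.
(c) ΔV_total = ΔV₁ + ΔV₂ ≈ 2.216e+04 m/s = 22.16 km/s.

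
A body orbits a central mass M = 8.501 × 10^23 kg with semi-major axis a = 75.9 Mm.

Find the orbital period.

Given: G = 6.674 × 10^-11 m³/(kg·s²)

Convert to SI: a = 75.9 Mm = 7.59e+07 m.
GM = G · M = 6.674e-11 · 8.501e+23 = 5.67357e+13 m³/s².
Kepler's third law: T = 2π √(a³ / GM).
Substituting a = 7.59e+07 m and GM = 5.67357e+13 m³/s²:
T = 2π √((7.59e+07)³ / 5.67357e+13) s
T ≈ 5.516e+05 s = 6.384 days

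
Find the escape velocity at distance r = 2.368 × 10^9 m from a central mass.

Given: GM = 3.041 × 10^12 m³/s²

Escape velocity comes from setting total energy to zero: ½v² − GM/r = 0 ⇒ v_esc = √(2GM / r).
v_esc = √(2 · 3.041e+12 / 2.368e+09) m/s ≈ 50.68 m/s = 50.68 m/s.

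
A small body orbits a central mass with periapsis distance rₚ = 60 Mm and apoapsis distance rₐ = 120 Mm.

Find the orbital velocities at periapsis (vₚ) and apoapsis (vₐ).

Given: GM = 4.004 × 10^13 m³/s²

Convert to SI: rₚ = 60 Mm = 6e+07 m; rₐ = 120 Mm = 1.2e+08 m.
Use the vis-viva equation v² = GM(2/r − 1/a) with a = (rₚ + rₐ)/2 = (6e+07 + 1.2e+08)/2 = 9e+07 m.
vₚ = √(GM · (2/rₚ − 1/a)) = √(4.004e+13 · (2/6e+07 − 1/9e+07)) m/s ≈ 943.3 m/s = 943.3 m/s.
vₐ = √(GM · (2/rₐ − 1/a)) = √(4.004e+13 · (2/1.2e+08 − 1/9e+07)) m/s ≈ 471.6 m/s = 471.6 m/s.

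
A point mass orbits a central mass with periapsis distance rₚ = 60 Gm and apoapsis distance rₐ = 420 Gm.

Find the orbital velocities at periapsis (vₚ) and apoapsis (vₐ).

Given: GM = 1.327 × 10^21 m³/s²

Convert to SI: rₚ = 60 Gm = 6e+10 m; rₐ = 420 Gm = 4.2e+11 m.
Use the vis-viva equation v² = GM(2/r − 1/a) with a = (rₚ + rₐ)/2 = (6e+10 + 4.2e+11)/2 = 2.4e+11 m.
vₚ = √(GM · (2/rₚ − 1/a)) = √(1.327e+21 · (2/6e+10 − 1/2.4e+11)) m/s ≈ 1.967e+05 m/s = 196.7 km/s.
vₐ = √(GM · (2/rₐ − 1/a)) = √(1.327e+21 · (2/4.2e+11 − 1/2.4e+11)) m/s ≈ 2.81e+04 m/s = 28.1 km/s.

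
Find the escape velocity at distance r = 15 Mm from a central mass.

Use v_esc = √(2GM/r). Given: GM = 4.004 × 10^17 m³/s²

Convert to SI: r = 15 Mm = 1.5e+07 m.
Escape velocity comes from setting total energy to zero: ½v² − GM/r = 0 ⇒ v_esc = √(2GM / r).
v_esc = √(2 · 4.004e+17 / 1.5e+07) m/s ≈ 2.311e+05 m/s = 231.1 km/s.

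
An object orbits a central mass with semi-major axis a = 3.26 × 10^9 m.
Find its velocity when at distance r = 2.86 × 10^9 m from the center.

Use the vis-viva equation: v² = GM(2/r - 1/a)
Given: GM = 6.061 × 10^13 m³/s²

Vis-viva: v = √(GM · (2/r − 1/a)).
2/r − 1/a = 2/2.86e+09 − 1/3.26e+09 = 3.92552e-10 m⁻¹.
v = √(6.061e+13 · 3.92552e-10) m/s ≈ 154.2 m/s = 154.2 m/s.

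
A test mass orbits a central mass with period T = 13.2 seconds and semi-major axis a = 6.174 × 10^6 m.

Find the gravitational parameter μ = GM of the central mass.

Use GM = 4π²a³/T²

GM = 4π² · a³ / T².
GM = 4π² · (6.174e+06)³ / (13.2)² m³/s² ≈ 5.332e+19 m³/s² = 5.332 × 10^19 m³/s².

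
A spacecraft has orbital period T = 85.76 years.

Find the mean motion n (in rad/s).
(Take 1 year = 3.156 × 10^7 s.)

Convert to SI: T = 85.76 years = 2.70659e+09 s.
n = 2π / T.
n = 2π / 2.70659e+09 s ≈ 2.321e-09 rad/s.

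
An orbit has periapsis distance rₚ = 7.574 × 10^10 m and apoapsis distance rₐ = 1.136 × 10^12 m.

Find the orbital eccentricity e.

e = (rₐ − rₚ) / (rₐ + rₚ).
e = (1.136e+12 − 7.574e+10) / (1.136e+12 + 7.574e+10) = 1.06026e+12 / 1.21174e+12 ≈ 0.875.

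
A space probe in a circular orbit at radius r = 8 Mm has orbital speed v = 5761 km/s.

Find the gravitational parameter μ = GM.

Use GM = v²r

Convert to SI: r = 8 Mm = 8e+06 m; v = 5761 km/s = 5.761e+06 m/s.
For a circular orbit v² = GM/r, so GM = v² · r.
GM = (5.761e+06)² · 8e+06 m³/s² ≈ 2.655e+20 m³/s² = 2.655 × 10^20 m³/s².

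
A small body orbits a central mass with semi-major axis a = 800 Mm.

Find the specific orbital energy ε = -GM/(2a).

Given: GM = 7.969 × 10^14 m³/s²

Convert to SI: a = 800 Mm = 8e+08 m.
ε = −GM / (2a).
ε = −7.969e+14 / (2 · 8e+08) J/kg ≈ -4.981e+05 J/kg = -498.1 kJ/kg.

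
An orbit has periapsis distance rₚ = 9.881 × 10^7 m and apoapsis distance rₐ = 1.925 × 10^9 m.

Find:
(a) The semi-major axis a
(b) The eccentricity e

(a) a = (rₚ + rₐ) / 2 = (9.881e+07 + 1.925e+09) / 2 ≈ 1.012e+09 m = 1.012 × 10^9 m.
(b) e = (rₐ − rₚ) / (rₐ + rₚ) = (1.925e+09 − 9.881e+07) / (1.925e+09 + 9.881e+07) ≈ 0.9024.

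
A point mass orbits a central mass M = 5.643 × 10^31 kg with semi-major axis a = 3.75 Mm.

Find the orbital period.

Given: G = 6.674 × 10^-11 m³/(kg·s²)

Convert to SI: a = 3.75 Mm = 3.75e+06 m.
GM = G · M = 6.674e-11 · 5.643e+31 = 3.76614e+21 m³/s².
Kepler's third law: T = 2π √(a³ / GM).
Substituting a = 3.75e+06 m and GM = 3.76614e+21 m³/s²:
T = 2π √((3.75e+06)³ / 3.76614e+21) s
T ≈ 0.7435 s = 0.7435 seconds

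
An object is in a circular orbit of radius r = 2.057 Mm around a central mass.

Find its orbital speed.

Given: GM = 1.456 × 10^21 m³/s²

Convert to SI: r = 2.057 Mm = 2.057e+06 m.
For a circular orbit, gravity supplies the centripetal force, so v = √(GM / r).
v = √(1.456e+21 / 2.057e+06) m/s ≈ 2.661e+07 m/s = 2.661e+04 km/s.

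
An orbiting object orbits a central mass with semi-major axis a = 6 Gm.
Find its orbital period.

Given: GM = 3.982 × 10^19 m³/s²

Convert to SI: a = 6 Gm = 6e+09 m.
Kepler's third law: T = 2π √(a³ / GM).
Substituting a = 6e+09 m and GM = 3.982e+19 m³/s²:
T = 2π √((6e+09)³ / 3.982e+19) s
T ≈ 4.628e+05 s = 5.356 days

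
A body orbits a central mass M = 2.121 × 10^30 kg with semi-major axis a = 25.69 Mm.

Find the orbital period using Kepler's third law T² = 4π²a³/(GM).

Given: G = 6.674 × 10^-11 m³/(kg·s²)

Convert to SI: a = 25.69 Mm = 2.569e+07 m.
GM = G · M = 6.674e-11 · 2.121e+30 = 1.41556e+20 m³/s².
Kepler's third law: T = 2π √(a³ / GM).
Substituting a = 2.569e+07 m and GM = 1.41556e+20 m³/s²:
T = 2π √((2.569e+07)³ / 1.41556e+20) s
T ≈ 68.76 s = 1.146 minutes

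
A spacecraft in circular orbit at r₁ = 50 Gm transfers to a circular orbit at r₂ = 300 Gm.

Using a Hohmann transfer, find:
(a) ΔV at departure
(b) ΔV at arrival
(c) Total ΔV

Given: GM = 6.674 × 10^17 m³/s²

Convert to SI: r₁ = 50 Gm = 5e+10 m; r₂ = 300 Gm = 3e+11 m.
Transfer semi-major axis: a_t = (r₁ + r₂)/2 = (5e+10 + 3e+11)/2 = 1.75e+11 m.
Circular speeds: v₁ = √(GM/r₁) = 3653.49 m/s, v₂ = √(GM/r₂) = 1491.53 m/s.
Transfer speeds (vis-viva v² = GM(2/r − 1/a_t)): v₁ᵗ = 4783.54 m/s, v₂ᵗ = 797.257 m/s.
(a) ΔV₁ = |v₁ᵗ − v₁| ≈ 1130 m/s = 1.13 km/s.
(b) ΔV₂ = |v₂ − v₂ᵗ| ≈ 694.3 m/s = 694.3 m/s.
(c) ΔV_total = ΔV₁ + ΔV₂ ≈ 1824 m/s = 1.824 km/s.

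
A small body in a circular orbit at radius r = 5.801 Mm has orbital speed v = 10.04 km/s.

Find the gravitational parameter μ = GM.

Convert to SI: r = 5.801 Mm = 5.801e+06 m; v = 10.04 km/s = 10040 m/s.
For a circular orbit v² = GM/r, so GM = v² · r.
GM = (10040)² · 5.801e+06 m³/s² ≈ 5.848e+14 m³/s² = 5.848 × 10^14 m³/s².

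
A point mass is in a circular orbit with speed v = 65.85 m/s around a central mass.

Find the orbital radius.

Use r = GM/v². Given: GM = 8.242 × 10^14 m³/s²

For a circular orbit, v² = GM / r, so r = GM / v².
r = 8.242e+14 / (65.85)² m ≈ 1.901e+11 m = 1.901 × 10^11 m.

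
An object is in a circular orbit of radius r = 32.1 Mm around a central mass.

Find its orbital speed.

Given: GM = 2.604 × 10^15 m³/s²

Convert to SI: r = 32.1 Mm = 3.21e+07 m.
For a circular orbit, gravity supplies the centripetal force, so v = √(GM / r).
v = √(2.604e+15 / 3.21e+07) m/s ≈ 9007 m/s = 9.007 km/s.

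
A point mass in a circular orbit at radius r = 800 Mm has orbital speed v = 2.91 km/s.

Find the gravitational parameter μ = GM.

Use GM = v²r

Convert to SI: r = 800 Mm = 8e+08 m; v = 2.91 km/s = 2910 m/s.
For a circular orbit v² = GM/r, so GM = v² · r.
GM = (2910)² · 8e+08 m³/s² ≈ 6.774e+15 m³/s² = 6.774 × 10^15 m³/s².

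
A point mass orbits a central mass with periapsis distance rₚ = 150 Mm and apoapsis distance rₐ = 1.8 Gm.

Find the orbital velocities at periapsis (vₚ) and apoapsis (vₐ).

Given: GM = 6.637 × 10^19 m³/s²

Convert to SI: rₚ = 150 Mm = 1.5e+08 m; rₐ = 1.8 Gm = 1.8e+09 m.
Use the vis-viva equation v² = GM(2/r − 1/a) with a = (rₚ + rₐ)/2 = (1.5e+08 + 1.8e+09)/2 = 9.75e+08 m.
vₚ = √(GM · (2/rₚ − 1/a)) = √(6.637e+19 · (2/1.5e+08 − 1/9.75e+08)) m/s ≈ 9.038e+05 m/s = 903.8 km/s.
vₐ = √(GM · (2/rₐ − 1/a)) = √(6.637e+19 · (2/1.8e+09 − 1/9.75e+08)) m/s ≈ 7.532e+04 m/s = 75.32 km/s.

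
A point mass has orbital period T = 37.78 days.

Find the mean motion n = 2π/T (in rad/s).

Convert to SI: T = 37.78 days = 3.26419e+06 s.
n = 2π / T.
n = 2π / 3.26419e+06 s ≈ 1.925e-06 rad/s.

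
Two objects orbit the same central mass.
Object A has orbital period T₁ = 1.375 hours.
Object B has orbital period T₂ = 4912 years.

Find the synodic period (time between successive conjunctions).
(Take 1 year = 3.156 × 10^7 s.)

Convert to SI: T₁ = 1.375 hours = 4950 s; T₂ = 4912 years = 1.55023e+11 s.
T_syn = |T₁ · T₂ / (T₁ − T₂)|.
T_syn = |4950 · 1.55023e+11 / (4950 − 1.55023e+11)| s ≈ 4950 s = 1.375 hours.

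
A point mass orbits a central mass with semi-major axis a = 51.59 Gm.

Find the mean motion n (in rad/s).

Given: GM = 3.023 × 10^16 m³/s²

Convert to SI: a = 51.59 Gm = 5.159e+10 m.
n = √(GM / a³).
n = √(3.023e+16 / (5.159e+10)³) rad/s ≈ 1.484e-08 rad/s.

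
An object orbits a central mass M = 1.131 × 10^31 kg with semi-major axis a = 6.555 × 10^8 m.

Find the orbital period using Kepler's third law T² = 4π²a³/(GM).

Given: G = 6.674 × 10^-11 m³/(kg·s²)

GM = G · M = 6.674e-11 · 1.131e+31 = 7.54829e+20 m³/s².
Kepler's third law: T = 2π √(a³ / GM).
Substituting a = 6.555e+08 m and GM = 7.54829e+20 m³/s²:
T = 2π √((6.555e+08)³ / 7.54829e+20) s
T ≈ 3838 s = 1.066 hours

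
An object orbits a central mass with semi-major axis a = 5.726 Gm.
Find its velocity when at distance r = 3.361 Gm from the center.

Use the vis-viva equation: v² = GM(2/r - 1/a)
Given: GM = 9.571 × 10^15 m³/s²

Convert to SI: a = 5.726 Gm = 5.726e+09 m; r = 3.361 Gm = 3.361e+09 m.
Vis-viva: v = √(GM · (2/r − 1/a)).
2/r − 1/a = 2/3.361e+09 − 1/5.726e+09 = 4.20419e-10 m⁻¹.
v = √(9.571e+15 · 4.20419e-10) m/s ≈ 2006 m/s = 2.006 km/s.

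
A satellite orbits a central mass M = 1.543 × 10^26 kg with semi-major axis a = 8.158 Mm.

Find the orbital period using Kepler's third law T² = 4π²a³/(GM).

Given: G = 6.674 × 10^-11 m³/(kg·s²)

Convert to SI: a = 8.158 Mm = 8.158e+06 m.
GM = G · M = 6.674e-11 · 1.543e+26 = 1.0298e+16 m³/s².
Kepler's third law: T = 2π √(a³ / GM).
Substituting a = 8.158e+06 m and GM = 1.0298e+16 m³/s²:
T = 2π √((8.158e+06)³ / 1.0298e+16) s
T ≈ 1443 s = 24.05 minutes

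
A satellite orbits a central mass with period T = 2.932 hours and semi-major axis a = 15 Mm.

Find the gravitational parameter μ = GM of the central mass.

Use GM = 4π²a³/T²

Convert to SI: T = 2.932 hours = 10555.2 s; a = 15 Mm = 1.5e+07 m.
GM = 4π² · a³ / T².
GM = 4π² · (1.5e+07)³ / (10555.2)² m³/s² ≈ 1.196e+15 m³/s² = 1.196 × 10^15 m³/s².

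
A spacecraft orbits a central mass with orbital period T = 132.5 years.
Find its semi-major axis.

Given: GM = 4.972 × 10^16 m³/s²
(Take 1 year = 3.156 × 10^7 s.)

Convert to SI: T = 132.5 years = 4.1817e+09 s.
Invert Kepler's third law: a = (GM · T² / (4π²))^(1/3).
Substituting T = 4.1817e+09 s and GM = 4.972e+16 m³/s²:
a = (4.972e+16 · (4.1817e+09)² / (4π²))^(1/3) m
a ≈ 2.803e+11 m = 280.3 Gm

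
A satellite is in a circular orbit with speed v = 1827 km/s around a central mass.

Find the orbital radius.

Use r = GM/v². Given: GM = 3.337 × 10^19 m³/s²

Convert to SI: v = 1827 km/s = 1.827e+06 m/s.
For a circular orbit, v² = GM / r, so r = GM / v².
r = 3.337e+19 / (1.827e+06)² m ≈ 9.997e+06 m = 9.997 Mm.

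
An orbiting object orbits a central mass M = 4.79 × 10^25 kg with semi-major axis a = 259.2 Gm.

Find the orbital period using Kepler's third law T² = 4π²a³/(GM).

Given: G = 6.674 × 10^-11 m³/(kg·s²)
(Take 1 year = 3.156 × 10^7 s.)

Convert to SI: a = 259.2 Gm = 2.592e+11 m.
GM = G · M = 6.674e-11 · 4.79e+25 = 3.19685e+15 m³/s².
Kepler's third law: T = 2π √(a³ / GM).
Substituting a = 2.592e+11 m and GM = 3.19685e+15 m³/s²:
T = 2π √((2.592e+11)³ / 3.19685e+15) s
T ≈ 1.466e+10 s = 464.7 years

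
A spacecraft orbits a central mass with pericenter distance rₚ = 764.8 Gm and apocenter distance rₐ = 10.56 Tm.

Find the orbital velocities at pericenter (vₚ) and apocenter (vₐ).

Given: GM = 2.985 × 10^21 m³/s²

Convert to SI: rₚ = 764.8 Gm = 7.648e+11 m; rₐ = 10.56 Tm = 1.056e+13 m.
Use the vis-viva equation v² = GM(2/r − 1/a) with a = (rₚ + rₐ)/2 = (7.648e+11 + 1.056e+13)/2 = 5.6624e+12 m.
vₚ = √(GM · (2/rₚ − 1/a)) = √(2.985e+21 · (2/7.648e+11 − 1/5.6624e+12)) m/s ≈ 8.532e+04 m/s = 85.32 km/s.
vₐ = √(GM · (2/rₐ − 1/a)) = √(2.985e+21 · (2/1.056e+13 − 1/5.6624e+12)) m/s ≈ 6179 m/s = 6.179 km/s.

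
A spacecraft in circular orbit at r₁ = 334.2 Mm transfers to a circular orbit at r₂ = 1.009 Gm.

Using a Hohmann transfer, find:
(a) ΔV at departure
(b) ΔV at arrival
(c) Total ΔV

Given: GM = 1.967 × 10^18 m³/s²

Convert to SI: r₁ = 334.2 Mm = 3.342e+08 m; r₂ = 1.009 Gm = 1.009e+09 m.
Transfer semi-major axis: a_t = (r₁ + r₂)/2 = (3.342e+08 + 1.009e+09)/2 = 6.716e+08 m.
Circular speeds: v₁ = √(GM/r₁) = 76718.3 m/s, v₂ = √(GM/r₂) = 44152.6 m/s.
Transfer speeds (vis-viva v² = GM(2/r − 1/a_t)): v₁ᵗ = 94034.9 m/s, v₂ᵗ = 31146.2 m/s.
(a) ΔV₁ = |v₁ᵗ − v₁| ≈ 1.732e+04 m/s = 17.32 km/s.
(b) ΔV₂ = |v₂ − v₂ᵗ| ≈ 1.301e+04 m/s = 13.01 km/s.
(c) ΔV_total = ΔV₁ + ΔV₂ ≈ 3.032e+04 m/s = 30.32 km/s.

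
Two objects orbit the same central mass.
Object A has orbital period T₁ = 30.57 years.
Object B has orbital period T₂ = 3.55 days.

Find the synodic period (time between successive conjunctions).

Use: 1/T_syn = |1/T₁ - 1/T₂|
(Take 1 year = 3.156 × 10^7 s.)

Convert to SI: T₁ = 30.57 years = 9.64789e+08 s; T₂ = 3.55 days = 306720 s.
T_syn = |T₁ · T₂ / (T₁ − T₂)|.
T_syn = |9.64789e+08 · 306720 / (9.64789e+08 − 306720)| s ≈ 3.068e+05 s = 3.551 days.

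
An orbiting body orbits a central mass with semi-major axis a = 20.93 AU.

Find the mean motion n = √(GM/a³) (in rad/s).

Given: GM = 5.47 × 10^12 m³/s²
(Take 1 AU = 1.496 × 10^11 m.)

Convert to SI: a = 20.93 AU = 3.13113e+12 m.
n = √(GM / a³).
n = √(5.47e+12 / (3.13113e+12)³) rad/s ≈ 4.221e-13 rad/s.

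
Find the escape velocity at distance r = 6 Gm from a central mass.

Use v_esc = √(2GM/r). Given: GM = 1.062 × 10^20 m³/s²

Convert to SI: r = 6 Gm = 6e+09 m.
Escape velocity comes from setting total energy to zero: ½v² − GM/r = 0 ⇒ v_esc = √(2GM / r).
v_esc = √(2 · 1.062e+20 / 6e+09) m/s ≈ 1.881e+05 m/s = 188.1 km/s.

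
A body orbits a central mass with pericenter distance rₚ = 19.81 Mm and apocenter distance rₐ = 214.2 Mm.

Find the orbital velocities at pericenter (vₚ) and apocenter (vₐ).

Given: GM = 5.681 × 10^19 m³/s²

Convert to SI: rₚ = 19.81 Mm = 1.981e+07 m; rₐ = 214.2 Mm = 2.142e+08 m.
Use the vis-viva equation v² = GM(2/r − 1/a) with a = (rₚ + rₐ)/2 = (1.981e+07 + 2.142e+08)/2 = 1.17005e+08 m.
vₚ = √(GM · (2/rₚ − 1/a)) = √(5.681e+19 · (2/1.981e+07 − 1/1.17005e+08)) m/s ≈ 2.291e+06 m/s = 2291 km/s.
vₐ = √(GM · (2/rₐ − 1/a)) = √(5.681e+19 · (2/2.142e+08 − 1/1.17005e+08)) m/s ≈ 2.119e+05 m/s = 211.9 km/s.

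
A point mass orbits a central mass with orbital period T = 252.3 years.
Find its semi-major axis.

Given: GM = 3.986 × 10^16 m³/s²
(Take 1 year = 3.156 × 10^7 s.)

Convert to SI: T = 252.3 years = 7.96259e+09 s.
Invert Kepler's third law: a = (GM · T² / (4π²))^(1/3).
Substituting T = 7.96259e+09 s and GM = 3.986e+16 m³/s²:
a = (3.986e+16 · (7.96259e+09)² / (4π²))^(1/3) m
a ≈ 4e+11 m = 400 Gm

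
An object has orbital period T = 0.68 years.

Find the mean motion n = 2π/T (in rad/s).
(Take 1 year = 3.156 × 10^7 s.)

Convert to SI: T = 0.68 years = 2.14608e+07 s.
n = 2π / T.
n = 2π / 2.14608e+07 s ≈ 2.928e-07 rad/s.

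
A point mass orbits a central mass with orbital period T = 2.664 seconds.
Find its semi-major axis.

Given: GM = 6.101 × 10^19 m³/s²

Invert Kepler's third law: a = (GM · T² / (4π²))^(1/3).
Substituting T = 2.664 s and GM = 6.101e+19 m³/s²:
a = (6.101e+19 · (2.664)² / (4π²))^(1/3) m
a ≈ 2.222e+06 m = 2.222 Mm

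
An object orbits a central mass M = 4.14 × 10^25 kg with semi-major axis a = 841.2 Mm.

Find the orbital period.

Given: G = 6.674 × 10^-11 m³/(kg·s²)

Convert to SI: a = 841.2 Mm = 8.412e+08 m.
GM = G · M = 6.674e-11 · 4.14e+25 = 2.76304e+15 m³/s².
Kepler's third law: T = 2π √(a³ / GM).
Substituting a = 8.412e+08 m and GM = 2.76304e+15 m³/s²:
T = 2π √((8.412e+08)³ / 2.76304e+15) s
T ≈ 2.916e+06 s = 33.75 days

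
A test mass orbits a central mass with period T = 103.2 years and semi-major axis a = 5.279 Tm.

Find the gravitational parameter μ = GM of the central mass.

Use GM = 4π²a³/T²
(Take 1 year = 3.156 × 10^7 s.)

Convert to SI: T = 103.2 years = 3.25699e+09 s; a = 5.279 Tm = 5.279e+12 m.
GM = 4π² · a³ / T².
GM = 4π² · (5.279e+12)³ / (3.25699e+09)² m³/s² ≈ 5.475e+20 m³/s² = 5.475 × 10^20 m³/s².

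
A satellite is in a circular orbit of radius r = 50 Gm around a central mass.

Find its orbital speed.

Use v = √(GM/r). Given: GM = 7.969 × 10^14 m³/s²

Convert to SI: r = 50 Gm = 5e+10 m.
For a circular orbit, gravity supplies the centripetal force, so v = √(GM / r).
v = √(7.969e+14 / 5e+10) m/s ≈ 126.2 m/s = 126.2 m/s.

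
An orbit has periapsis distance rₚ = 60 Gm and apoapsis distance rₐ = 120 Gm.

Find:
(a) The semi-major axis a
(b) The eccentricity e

Convert to SI: rₚ = 60 Gm = 6e+10 m; rₐ = 120 Gm = 1.2e+11 m.
(a) a = (rₚ + rₐ) / 2 = (6e+10 + 1.2e+11) / 2 ≈ 9e+10 m = 90 Gm.
(b) e = (rₐ − rₚ) / (rₐ + rₚ) = (1.2e+11 − 6e+10) / (1.2e+11 + 6e+10) ≈ 0.3333.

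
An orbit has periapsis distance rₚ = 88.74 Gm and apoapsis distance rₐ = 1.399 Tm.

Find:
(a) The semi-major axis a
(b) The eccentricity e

Convert to SI: rₚ = 88.74 Gm = 8.874e+10 m; rₐ = 1.399 Tm = 1.399e+12 m.
(a) a = (rₚ + rₐ) / 2 = (8.874e+10 + 1.399e+12) / 2 ≈ 7.439e+11 m = 743.9 Gm.
(b) e = (rₐ − rₚ) / (rₐ + rₚ) = (1.399e+12 − 8.874e+10) / (1.399e+12 + 8.874e+10) ≈ 0.8807.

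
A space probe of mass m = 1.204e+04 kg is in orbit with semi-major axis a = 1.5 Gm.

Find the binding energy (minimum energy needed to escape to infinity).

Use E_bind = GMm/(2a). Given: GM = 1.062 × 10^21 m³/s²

Convert to SI: a = 1.5 Gm = 1.5e+09 m.
Total orbital energy is E = −GMm/(2a); binding energy is E_bind = −E = GMm/(2a).
E_bind = 1.062e+21 · 1.204e+04 / (2 · 1.5e+09) J ≈ 4.262e+15 J = 4.262 PJ.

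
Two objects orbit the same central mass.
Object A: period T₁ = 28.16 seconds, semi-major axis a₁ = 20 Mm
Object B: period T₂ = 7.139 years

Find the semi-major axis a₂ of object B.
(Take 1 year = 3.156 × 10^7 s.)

Convert to SI: a₁ = 20 Mm = 2e+07 m; T₂ = 7.139 years = 2.25307e+08 s.
Kepler's third law: (T₁/T₂)² = (a₁/a₂)³ ⇒ a₂ = a₁ · (T₂/T₁)^(2/3).
T₂/T₁ = 2.25307e+08 / 28.16 = 8.00095e+06.
a₂ = 2e+07 · (8.00095e+06)^(2/3) m ≈ 8.001e+11 m = 800.1 Gm.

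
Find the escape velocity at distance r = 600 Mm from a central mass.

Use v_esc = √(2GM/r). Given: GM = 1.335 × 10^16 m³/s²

Convert to SI: r = 600 Mm = 6e+08 m.
Escape velocity comes from setting total energy to zero: ½v² − GM/r = 0 ⇒ v_esc = √(2GM / r).
v_esc = √(2 · 1.335e+16 / 6e+08) m/s ≈ 6671 m/s = 6.671 km/s.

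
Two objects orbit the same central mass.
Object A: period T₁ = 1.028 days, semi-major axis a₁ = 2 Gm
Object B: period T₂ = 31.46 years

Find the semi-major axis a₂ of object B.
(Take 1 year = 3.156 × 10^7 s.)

Convert to SI: T₁ = 1.028 days = 88819.2 s; a₁ = 2 Gm = 2e+09 m; T₂ = 31.46 years = 9.92878e+08 s.
Kepler's third law: (T₁/T₂)² = (a₁/a₂)³ ⇒ a₂ = a₁ · (T₂/T₁)^(2/3).
T₂/T₁ = 9.92878e+08 / 88819.2 = 11178.6.
a₂ = 2e+09 · (11178.6)^(2/3) m ≈ 9.999e+11 m = 999.9 Gm.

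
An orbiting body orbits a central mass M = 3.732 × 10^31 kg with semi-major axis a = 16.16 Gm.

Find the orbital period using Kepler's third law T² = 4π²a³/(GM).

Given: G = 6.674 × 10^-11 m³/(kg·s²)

Convert to SI: a = 16.16 Gm = 1.616e+10 m.
GM = G · M = 6.674e-11 · 3.732e+31 = 2.49074e+21 m³/s².
Kepler's third law: T = 2π √(a³ / GM).
Substituting a = 1.616e+10 m and GM = 2.49074e+21 m³/s²:
T = 2π √((1.616e+10)³ / 2.49074e+21) s
T ≈ 2.586e+05 s = 2.993 days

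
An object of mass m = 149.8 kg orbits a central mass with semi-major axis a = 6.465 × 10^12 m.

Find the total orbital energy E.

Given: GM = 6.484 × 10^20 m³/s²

E = −GMm / (2a).
E = −6.484e+20 · 149.8 / (2 · 6.465e+12) J ≈ -7.512e+09 J = -7.512 GJ.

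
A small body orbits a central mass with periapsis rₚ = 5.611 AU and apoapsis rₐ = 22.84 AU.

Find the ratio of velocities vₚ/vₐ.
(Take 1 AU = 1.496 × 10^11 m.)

Convert to SI: rₚ = 5.611 AU = 8.39406e+11 m; rₐ = 22.84 AU = 3.41686e+12 m.
Conservation of angular momentum gives rₚvₚ = rₐvₐ, so vₚ/vₐ = rₐ/rₚ.
vₚ/vₐ = 3.41686e+12 / 8.39406e+11 ≈ 4.071.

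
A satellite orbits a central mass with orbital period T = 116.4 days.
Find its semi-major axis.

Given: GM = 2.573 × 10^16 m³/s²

Convert to SI: T = 116.4 days = 1.0057e+07 s.
Invert Kepler's third law: a = (GM · T² / (4π²))^(1/3).
Substituting T = 1.0057e+07 s and GM = 2.573e+16 m³/s²:
a = (2.573e+16 · (1.0057e+07)² / (4π²))^(1/3) m
a ≈ 4.04e+09 m = 4.04 × 10^9 m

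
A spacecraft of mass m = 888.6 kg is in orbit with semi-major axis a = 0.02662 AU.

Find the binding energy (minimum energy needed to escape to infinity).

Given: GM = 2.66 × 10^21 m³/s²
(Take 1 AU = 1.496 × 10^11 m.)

Convert to SI: a = 0.02662 AU = 3.98235e+09 m.
Total orbital energy is E = −GMm/(2a); binding energy is E_bind = −E = GMm/(2a).
E_bind = 2.66e+21 · 888.6 / (2 · 3.98235e+09) J ≈ 2.968e+14 J = 296.8 TJ.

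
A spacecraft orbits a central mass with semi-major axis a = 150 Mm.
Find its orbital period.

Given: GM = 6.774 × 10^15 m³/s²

Convert to SI: a = 150 Mm = 1.5e+08 m.
Kepler's third law: T = 2π √(a³ / GM).
Substituting a = 1.5e+08 m and GM = 6.774e+15 m³/s²:
T = 2π √((1.5e+08)³ / 6.774e+15) s
T ≈ 1.402e+05 s = 1.623 days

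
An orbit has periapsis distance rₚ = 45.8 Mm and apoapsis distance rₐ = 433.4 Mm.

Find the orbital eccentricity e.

Convert to SI: rₚ = 45.8 Mm = 4.58e+07 m; rₐ = 433.4 Mm = 4.334e+08 m.
e = (rₐ − rₚ) / (rₐ + rₚ).
e = (4.334e+08 − 4.58e+07) / (4.334e+08 + 4.58e+07) = 3.876e+08 / 4.792e+08 ≈ 0.8088.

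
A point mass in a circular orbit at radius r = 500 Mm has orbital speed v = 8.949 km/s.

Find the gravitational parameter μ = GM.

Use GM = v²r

Convert to SI: r = 500 Mm = 5e+08 m; v = 8.949 km/s = 8949 m/s.
For a circular orbit v² = GM/r, so GM = v² · r.
GM = (8949)² · 5e+08 m³/s² ≈ 4.004e+16 m³/s² = 4.004 × 10^16 m³/s².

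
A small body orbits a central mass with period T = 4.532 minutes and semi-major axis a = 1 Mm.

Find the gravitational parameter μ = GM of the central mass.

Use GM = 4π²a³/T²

Convert to SI: T = 4.532 minutes = 271.92 s; a = 1 Mm = 1e+06 m.
GM = 4π² · a³ / T².
GM = 4π² · (1e+06)³ / (271.92)² m³/s² ≈ 5.339e+14 m³/s² = 5.339 × 10^14 m³/s².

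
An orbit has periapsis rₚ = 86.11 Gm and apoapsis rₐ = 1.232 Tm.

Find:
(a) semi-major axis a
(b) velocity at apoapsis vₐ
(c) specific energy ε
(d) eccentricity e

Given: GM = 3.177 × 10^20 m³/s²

Convert to SI: rₚ = 86.11 Gm = 8.611e+10 m; rₐ = 1.232 Tm = 1.232e+12 m.
(a) a = (rₚ + rₐ)/2 = (8.611e+10 + 1.232e+12)/2 ≈ 6.591e+11 m
(b) With a = (rₚ + rₐ)/2 = 6.59055e+11 m, vₐ = √(GM (2/rₐ − 1/a)) = √(3.177e+20 · (2/1.232e+12 − 1/6.59055e+11)) m/s ≈ 5805 m/s
(c) With a = (rₚ + rₐ)/2 = 6.59055e+11 m, ε = −GM/(2a) = −3.177e+20/(2 · 6.59055e+11) J/kg ≈ -2.41e+08 J/kg
(d) e = (rₐ − rₚ)/(rₐ + rₚ) = (1.232e+12 − 8.611e+10)/(1.232e+12 + 8.611e+10) ≈ 0.8693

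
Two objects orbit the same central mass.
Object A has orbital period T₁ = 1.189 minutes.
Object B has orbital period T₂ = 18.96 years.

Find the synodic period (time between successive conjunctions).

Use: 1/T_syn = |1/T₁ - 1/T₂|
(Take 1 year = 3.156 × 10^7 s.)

Convert to SI: T₁ = 1.189 minutes = 71.34 s; T₂ = 18.96 years = 5.98378e+08 s.
T_syn = |T₁ · T₂ / (T₁ − T₂)|.
T_syn = |71.34 · 5.98378e+08 / (71.34 − 5.98378e+08)| s ≈ 71.34 s = 1.189 minutes.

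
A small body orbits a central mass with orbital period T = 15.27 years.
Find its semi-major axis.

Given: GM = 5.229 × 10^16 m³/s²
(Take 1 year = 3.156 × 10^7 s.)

Convert to SI: T = 15.27 years = 4.81921e+08 s.
Invert Kepler's third law: a = (GM · T² / (4π²))^(1/3).
Substituting T = 4.81921e+08 s and GM = 5.229e+16 m³/s²:
a = (5.229e+16 · (4.81921e+08)² / (4π²))^(1/3) m
a ≈ 6.751e+10 m = 6.751 × 10^10 m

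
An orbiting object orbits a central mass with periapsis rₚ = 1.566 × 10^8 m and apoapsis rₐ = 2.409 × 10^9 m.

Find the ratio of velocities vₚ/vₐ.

Conservation of angular momentum gives rₚvₚ = rₐvₐ, so vₚ/vₐ = rₐ/rₚ.
vₚ/vₐ = 2.409e+09 / 1.566e+08 ≈ 15.38.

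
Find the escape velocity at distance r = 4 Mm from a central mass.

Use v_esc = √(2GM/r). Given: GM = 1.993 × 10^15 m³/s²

Convert to SI: r = 4 Mm = 4e+06 m.
Escape velocity comes from setting total energy to zero: ½v² − GM/r = 0 ⇒ v_esc = √(2GM / r).
v_esc = √(2 · 1.993e+15 / 4e+06) m/s ≈ 3.157e+04 m/s = 31.57 km/s.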